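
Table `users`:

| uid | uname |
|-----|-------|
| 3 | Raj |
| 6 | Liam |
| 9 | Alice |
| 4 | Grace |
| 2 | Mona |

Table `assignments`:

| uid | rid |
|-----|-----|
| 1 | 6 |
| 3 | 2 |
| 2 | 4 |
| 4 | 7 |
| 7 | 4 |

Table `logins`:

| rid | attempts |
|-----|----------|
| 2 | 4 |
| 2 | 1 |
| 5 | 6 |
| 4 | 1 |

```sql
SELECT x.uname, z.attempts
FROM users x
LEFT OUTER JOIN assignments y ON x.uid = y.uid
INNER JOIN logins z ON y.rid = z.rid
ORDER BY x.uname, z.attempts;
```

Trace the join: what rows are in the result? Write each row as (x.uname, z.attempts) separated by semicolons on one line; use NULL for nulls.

(Mona, 1); (Raj, 1); (Raj, 4)

Evaluate left to right. First `users x LEFT JOIN assignments y` on uid: 5 row(s).
Then INNER JOIN `logins z` on rid: keep only rows whose y.rid appears in z.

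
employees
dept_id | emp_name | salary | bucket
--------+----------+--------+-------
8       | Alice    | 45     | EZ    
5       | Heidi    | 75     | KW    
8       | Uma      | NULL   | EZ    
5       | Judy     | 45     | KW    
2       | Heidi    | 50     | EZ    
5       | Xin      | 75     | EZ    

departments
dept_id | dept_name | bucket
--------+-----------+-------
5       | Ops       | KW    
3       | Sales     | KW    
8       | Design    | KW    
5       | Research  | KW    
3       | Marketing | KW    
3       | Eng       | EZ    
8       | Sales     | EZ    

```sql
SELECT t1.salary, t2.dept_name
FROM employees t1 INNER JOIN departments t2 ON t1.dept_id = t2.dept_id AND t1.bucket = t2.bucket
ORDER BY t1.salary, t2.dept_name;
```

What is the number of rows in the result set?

6

INNER JOIN keeps only pairs where the ON condition holds.
Matching on t1.dept_id = t2.dept_id AND t1.bucket = t2.bucket.
- t1 (dept_id=8, bucket=EZ) pairs with 1 row(s) of t2.
- t1 (dept_id=5, bucket=KW) pairs with 2 row(s) of t2.
- t1 (dept_id=8, bucket=EZ) pairs with 1 row(s) of t2.
- t1 (dept_id=5, bucket=KW) pairs with 2 row(s) of t2.
- t1 (dept_id=2, bucket=EZ) has no partner → excluded.
- t1 (dept_id=5, bucket=EZ) has no partner → excluded.
Total: 6 rows.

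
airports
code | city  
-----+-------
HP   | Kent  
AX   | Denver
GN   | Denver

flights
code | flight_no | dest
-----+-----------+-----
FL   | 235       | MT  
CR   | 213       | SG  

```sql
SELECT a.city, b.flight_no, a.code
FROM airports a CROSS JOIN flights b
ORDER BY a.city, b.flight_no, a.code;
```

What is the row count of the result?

6

CROSS JOIN pairs every row of `airports` with every row of `flights`: 3 × 2 = 6 rows.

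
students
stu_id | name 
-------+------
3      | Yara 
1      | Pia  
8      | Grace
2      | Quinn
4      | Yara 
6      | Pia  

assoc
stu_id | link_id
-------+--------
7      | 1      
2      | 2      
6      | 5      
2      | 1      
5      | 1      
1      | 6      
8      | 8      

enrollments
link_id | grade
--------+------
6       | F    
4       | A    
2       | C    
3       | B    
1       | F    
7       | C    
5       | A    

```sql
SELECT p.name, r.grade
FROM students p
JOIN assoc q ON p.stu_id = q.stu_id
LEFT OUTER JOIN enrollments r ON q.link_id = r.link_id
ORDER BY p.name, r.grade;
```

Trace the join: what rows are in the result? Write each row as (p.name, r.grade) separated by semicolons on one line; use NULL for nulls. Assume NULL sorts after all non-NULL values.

(Grace, NULL); (Pia, A); (Pia, F); (Quinn, C); (Quinn, F)

Evaluate left to right. First `students p INNER JOIN assoc q` on stu_id: 5 row(s).
Then LEFT JOIN `enrollments r` on link_id: each of those 5 rows is kept; rows whose q.link_id has no match in r get NULL for r's columns.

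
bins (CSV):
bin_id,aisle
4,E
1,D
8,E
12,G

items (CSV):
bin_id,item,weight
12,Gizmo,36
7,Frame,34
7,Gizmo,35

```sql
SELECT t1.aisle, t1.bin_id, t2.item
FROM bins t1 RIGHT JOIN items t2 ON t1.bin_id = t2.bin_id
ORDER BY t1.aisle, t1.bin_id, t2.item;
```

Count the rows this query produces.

RIGHT JOIN keeps every row from `items`; unmatched rows get NULL for `bins`'s columns.
Matching on t1.bin_id = t2.bin_id.
- t1[0] bin_id=4 → no match.
- t1[1] bin_id=1 → no match.
- t1[2] bin_id=8 → no match.
- t1[3] bin_id=12 → 1 match(es) in t2 → 1 row(s).
- 2 t2 row(s) had no t1 match → kept, t1 columns NULL.
Total: 1 matched + 2 padded = 3 rows.

3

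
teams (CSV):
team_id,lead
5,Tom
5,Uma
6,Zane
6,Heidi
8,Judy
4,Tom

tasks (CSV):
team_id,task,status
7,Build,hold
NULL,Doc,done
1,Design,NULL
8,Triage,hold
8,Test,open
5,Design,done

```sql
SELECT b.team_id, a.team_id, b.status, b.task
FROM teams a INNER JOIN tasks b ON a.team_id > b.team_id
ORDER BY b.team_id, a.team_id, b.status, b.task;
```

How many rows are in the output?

10

INNER JOIN keeps only pairs where the ON condition holds.
Matching on a.team_id > b.team_id. A NULL in a compared column never satisfies the condition.
Matched pairs: 10.
Total: 10 rows.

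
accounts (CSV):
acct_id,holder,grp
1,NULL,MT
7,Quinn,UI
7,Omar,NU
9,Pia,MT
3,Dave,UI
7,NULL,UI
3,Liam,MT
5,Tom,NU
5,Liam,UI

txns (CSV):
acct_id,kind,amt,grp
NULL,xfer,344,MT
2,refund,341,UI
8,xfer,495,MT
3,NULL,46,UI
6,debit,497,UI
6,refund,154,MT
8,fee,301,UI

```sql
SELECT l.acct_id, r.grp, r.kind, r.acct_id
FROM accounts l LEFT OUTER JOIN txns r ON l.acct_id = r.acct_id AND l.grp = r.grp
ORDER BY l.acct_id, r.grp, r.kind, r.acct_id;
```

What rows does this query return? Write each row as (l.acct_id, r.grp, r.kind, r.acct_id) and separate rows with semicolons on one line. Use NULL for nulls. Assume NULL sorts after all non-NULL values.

(1, NULL, NULL, NULL); (3, UI, NULL, 3); (3, NULL, NULL, NULL); (5, NULL, NULL, NULL); (5, NULL, NULL, NULL); (7, NULL, NULL, NULL); (7, NULL, NULL, NULL); (7, NULL, NULL, NULL); (9, NULL, NULL, NULL)

LEFT JOIN keeps every row from `accounts`; unmatched rows get NULL for `txns`'s columns.
Matching on l.acct_id = r.acct_id AND l.grp = r.grp. A NULL in a compared column never satisfies the condition.
- l row (acct_id=1, grp=MT): no match → kept, r columns NULL.
- l row (acct_id=7, grp=UI): no match → kept, r columns NULL.
- l row (acct_id=7, grp=NU): no match → kept, r columns NULL.
- l row (acct_id=9, grp=MT): no match → kept, r columns NULL.
- l row (acct_id=3, grp=UI): matches 1 r row(s) → 1 output row(s).
- l row (acct_id=7, grp=UI): no match → kept, r columns NULL.
- l row (acct_id=3, grp=MT): no match → kept, r columns NULL.
- l row (acct_id=5, grp=NU): no match → kept, r columns NULL.
- l row (acct_id=5, grp=UI): no match → kept, r columns NULL.
After projecting and ordering:
l.acct_id | r.grp | r.kind | r.acct_id
1 | NULL | NULL | NULL
3 | UI | NULL | 3
3 | NULL | NULL | NULL
5 | NULL | NULL | NULL
5 | NULL | NULL | NULL
7 | NULL | NULL | NULL
7 | NULL | NULL | NULL
7 | NULL | NULL | NULL
9 | NULL | NULL | NULL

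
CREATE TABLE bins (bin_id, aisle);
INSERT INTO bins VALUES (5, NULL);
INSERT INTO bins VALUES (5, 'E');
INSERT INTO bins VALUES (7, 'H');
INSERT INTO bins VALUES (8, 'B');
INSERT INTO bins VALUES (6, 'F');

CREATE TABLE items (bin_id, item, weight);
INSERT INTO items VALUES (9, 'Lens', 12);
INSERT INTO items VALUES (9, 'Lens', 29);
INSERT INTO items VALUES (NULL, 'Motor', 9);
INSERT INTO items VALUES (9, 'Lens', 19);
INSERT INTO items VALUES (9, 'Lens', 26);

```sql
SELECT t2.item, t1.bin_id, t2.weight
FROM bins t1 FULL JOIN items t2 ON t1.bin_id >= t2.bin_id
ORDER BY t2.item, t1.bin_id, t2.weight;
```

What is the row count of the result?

FULL OUTER JOIN keeps every row from both sides; unmatched rows get NULL for the other side's columns.
Matching on t1.bin_id >= t2.bin_id. A NULL in a compared column never satisfies the condition.
Matched pairs: 0; unmatched t1 rows kept: 5; unmatched t2 rows kept: 5.
Total: 0 matched + 10 padded = 10 rows.

10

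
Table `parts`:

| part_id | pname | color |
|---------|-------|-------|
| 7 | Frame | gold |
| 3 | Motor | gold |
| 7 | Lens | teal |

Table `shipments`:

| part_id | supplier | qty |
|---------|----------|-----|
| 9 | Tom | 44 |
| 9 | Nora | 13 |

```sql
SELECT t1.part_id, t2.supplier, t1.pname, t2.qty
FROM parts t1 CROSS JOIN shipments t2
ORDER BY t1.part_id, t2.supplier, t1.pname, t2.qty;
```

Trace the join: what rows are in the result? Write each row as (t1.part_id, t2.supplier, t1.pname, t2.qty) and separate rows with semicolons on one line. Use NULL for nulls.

CROSS JOIN pairs every row of `parts` with every row of `shipments`: 3 × 2 = 6 rows.
After projecting and ordering:
t1.part_id | t2.supplier | t1.pname | t2.qty
3 | Nora | Motor | 13
3 | Tom | Motor | 44
7 | Nora | Frame | 13
7 | Nora | Lens | 13
7 | Tom | Frame | 44
7 | Tom | Lens | 44

(3, Nora, Motor, 13); (3, Tom, Motor, 44); (7, Nora, Frame, 13); (7, Nora, Lens, 13); (7, Tom, Frame, 44); (7, Tom, Lens, 44)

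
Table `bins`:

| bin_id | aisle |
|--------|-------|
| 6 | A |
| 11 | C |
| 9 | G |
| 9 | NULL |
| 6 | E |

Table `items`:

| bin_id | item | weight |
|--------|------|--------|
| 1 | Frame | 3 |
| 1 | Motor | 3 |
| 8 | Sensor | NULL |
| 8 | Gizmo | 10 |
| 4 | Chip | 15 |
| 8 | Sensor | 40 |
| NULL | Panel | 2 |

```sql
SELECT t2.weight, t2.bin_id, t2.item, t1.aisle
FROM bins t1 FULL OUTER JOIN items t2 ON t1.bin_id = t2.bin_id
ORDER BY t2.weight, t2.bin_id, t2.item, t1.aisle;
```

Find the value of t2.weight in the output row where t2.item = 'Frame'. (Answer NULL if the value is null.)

3

FULL OUTER JOIN keeps every row from both sides; unmatched rows get NULL for the other side's columns.
Matching on t1.bin_id = t2.bin_id. A NULL in a compared column never satisfies the condition.
- t1 row (bin_id=6): no match → kept, t2 columns NULL.
- t1 row (bin_id=11): no match → kept, t2 columns NULL.
- t1 row (bin_id=9): no match → kept, t2 columns NULL.
- t1 row (bin_id=9): no match → kept, t2 columns NULL.
- t1 row (bin_id=6): no match → kept, t2 columns NULL.
- 7 t2 row(s) had no t1 match → kept, t1 columns NULL.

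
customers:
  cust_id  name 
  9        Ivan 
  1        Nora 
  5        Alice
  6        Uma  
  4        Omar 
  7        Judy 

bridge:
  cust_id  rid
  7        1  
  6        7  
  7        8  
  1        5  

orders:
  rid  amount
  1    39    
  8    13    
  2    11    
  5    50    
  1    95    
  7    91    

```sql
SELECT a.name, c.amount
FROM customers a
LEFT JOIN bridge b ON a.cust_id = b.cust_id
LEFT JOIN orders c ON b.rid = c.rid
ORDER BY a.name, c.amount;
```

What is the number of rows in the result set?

Step 1 — a LEFT JOIN b on cust_id → 7 row(s).
Then LEFT JOIN `orders c` on rid: each of those 7 rows is kept; rows whose b.rid has no match in c get NULL for c's columns.
Result: 8 row(s).

8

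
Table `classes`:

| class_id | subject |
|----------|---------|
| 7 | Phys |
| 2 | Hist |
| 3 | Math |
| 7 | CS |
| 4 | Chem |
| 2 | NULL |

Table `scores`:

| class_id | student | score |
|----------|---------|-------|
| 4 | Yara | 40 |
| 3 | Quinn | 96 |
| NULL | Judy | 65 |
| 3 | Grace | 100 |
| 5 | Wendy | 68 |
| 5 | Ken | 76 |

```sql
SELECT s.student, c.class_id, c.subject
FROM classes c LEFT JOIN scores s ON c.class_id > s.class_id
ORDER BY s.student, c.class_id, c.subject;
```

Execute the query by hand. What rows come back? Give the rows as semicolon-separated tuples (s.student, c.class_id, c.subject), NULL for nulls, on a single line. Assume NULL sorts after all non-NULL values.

(Grace, 4, Chem); (Grace, 7, CS); (Grace, 7, Phys); (Ken, 7, CS); (Ken, 7, Phys); (Quinn, 4, Chem); (Quinn, 7, CS); (Quinn, 7, Phys); (Wendy, 7, CS); (Wendy, 7, Phys); (Yara, 7, CS); (Yara, 7, Phys); (NULL, 2, Hist); (NULL, 2, NULL); (NULL, 3, Math)

LEFT JOIN keeps every row from `classes`; unmatched rows get NULL for `scores`'s columns.
Matching on c.class_id > s.class_id. A NULL in a compared column never satisfies the condition.
- class_id=7: 5 matching s row(s), so 5 row(s) emitted.
- class_id=2: no s row matches, row kept with s columns NULL.
- class_id=3: no s row matches, row kept with s columns NULL.
- class_id=7: 5 matching s row(s), so 5 row(s) emitted.
- class_id=4: 2 matching s row(s), so 2 row(s) emitted.
- class_id=2: no s row matches, row kept with s columns NULL.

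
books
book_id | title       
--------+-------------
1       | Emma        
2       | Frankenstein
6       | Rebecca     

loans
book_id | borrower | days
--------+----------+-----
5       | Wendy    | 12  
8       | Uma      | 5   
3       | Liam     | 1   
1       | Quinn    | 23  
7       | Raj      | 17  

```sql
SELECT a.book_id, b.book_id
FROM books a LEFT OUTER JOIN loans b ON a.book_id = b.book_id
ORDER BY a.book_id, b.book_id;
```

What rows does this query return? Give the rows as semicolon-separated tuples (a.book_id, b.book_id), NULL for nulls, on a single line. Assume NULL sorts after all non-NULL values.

LEFT JOIN keeps every row from `books`; unmatched rows get NULL for `loans`'s columns.
Matching on a.book_id = b.book_id.
- a[0] book_id=1 → 1 match(es) in b → 1 row(s).
- a[1] book_id=2 → no match; kept with NULLs on the b side.
- a[2] book_id=6 → no match; kept with NULLs on the b side.
After projecting and ordering:
a.book_id | b.book_id
1 | 1
2 | NULL
6 | NULL

(1, 1); (2, NULL); (6, NULL)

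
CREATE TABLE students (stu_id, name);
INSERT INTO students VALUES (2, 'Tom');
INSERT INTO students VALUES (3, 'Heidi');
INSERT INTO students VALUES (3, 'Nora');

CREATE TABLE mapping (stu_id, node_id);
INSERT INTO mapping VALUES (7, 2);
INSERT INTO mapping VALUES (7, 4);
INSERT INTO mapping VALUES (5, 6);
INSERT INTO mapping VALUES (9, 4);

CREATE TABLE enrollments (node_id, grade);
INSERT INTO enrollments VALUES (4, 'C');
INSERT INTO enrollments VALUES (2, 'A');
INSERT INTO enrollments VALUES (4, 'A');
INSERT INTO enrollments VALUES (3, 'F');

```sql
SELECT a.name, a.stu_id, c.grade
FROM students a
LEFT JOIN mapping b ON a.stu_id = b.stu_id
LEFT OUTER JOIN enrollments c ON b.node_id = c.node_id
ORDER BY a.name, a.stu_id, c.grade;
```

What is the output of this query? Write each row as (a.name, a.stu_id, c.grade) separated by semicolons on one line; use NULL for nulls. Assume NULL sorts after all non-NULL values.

(Heidi, 3, NULL); (Nora, 3, NULL); (Tom, 2, NULL)

Step 1 — a LEFT JOIN b on stu_id → 3 row(s).
Then LEFT JOIN `enrollments c` on node_id: each of those 3 rows is kept; rows whose b.node_id has no match in c get NULL for c's columns.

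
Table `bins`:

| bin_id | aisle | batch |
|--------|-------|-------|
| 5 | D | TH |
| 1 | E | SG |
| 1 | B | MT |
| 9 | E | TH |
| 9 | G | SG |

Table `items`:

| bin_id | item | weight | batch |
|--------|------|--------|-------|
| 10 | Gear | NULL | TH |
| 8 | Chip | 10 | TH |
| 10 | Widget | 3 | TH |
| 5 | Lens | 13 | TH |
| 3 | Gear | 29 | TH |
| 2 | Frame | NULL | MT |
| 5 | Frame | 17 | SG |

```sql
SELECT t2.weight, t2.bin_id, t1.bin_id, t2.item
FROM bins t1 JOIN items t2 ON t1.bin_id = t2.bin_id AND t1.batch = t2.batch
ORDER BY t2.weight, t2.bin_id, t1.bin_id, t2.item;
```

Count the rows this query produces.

1

INNER JOIN keeps only pairs where the ON condition holds.
Matching on t1.bin_id = t2.bin_id AND t1.batch = t2.batch.
- t1 row (bin_id=5, batch=TH): matches 1 t2 row(s) → 1 output row(s).
- t1 row (bin_id=1, batch=SG): no match → dropped.
- t1 row (bin_id=1, batch=MT): no match → dropped.
- t1 row (bin_id=9, batch=TH): no match → dropped.
- t1 row (bin_id=9, batch=SG): no match → dropped.
Total: 1 rows.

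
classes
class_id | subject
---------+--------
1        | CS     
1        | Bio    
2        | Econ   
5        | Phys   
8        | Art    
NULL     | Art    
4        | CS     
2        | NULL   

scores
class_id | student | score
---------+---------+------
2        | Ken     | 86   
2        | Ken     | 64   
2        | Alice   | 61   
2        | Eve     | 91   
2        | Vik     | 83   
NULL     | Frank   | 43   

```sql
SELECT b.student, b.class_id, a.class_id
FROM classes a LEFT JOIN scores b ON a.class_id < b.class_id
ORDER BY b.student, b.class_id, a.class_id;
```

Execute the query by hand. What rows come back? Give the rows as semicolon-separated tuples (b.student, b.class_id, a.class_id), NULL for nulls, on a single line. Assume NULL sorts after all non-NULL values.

LEFT JOIN keeps every row from `classes`; unmatched rows get NULL for `scores`'s columns.
Matching on a.class_id < b.class_id. A NULL in a compared column never satisfies the condition.
- a (class_id=1) pairs with 5 row(s) of b.
- a (class_id=1) pairs with 5 row(s) of b.
- a (class_id=2) has no partner → padded with NULL.
- a (class_id=5) has no partner → padded with NULL.
- a (class_id=8) has no partner → padded with NULL.
- a (class_id=NULL) has no partner → padded with NULL.
- a (class_id=4) has no partner → padded with NULL.
- a (class_id=2) has no partner → padded with NULL.

(Alice, 2, 1); (Alice, 2, 1); (Eve, 2, 1); (Eve, 2, 1); (Ken, 2, 1); (Ken, 2, 1); (Ken, 2, 1); (Ken, 2, 1); (Vik, 2, 1); (Vik, 2, 1); (NULL, NULL, 2); (NULL, NULL, 2); (NULL, NULL, 4); (NULL, NULL, 5); (NULL, NULL, 8); (NULL, NULL, NULL)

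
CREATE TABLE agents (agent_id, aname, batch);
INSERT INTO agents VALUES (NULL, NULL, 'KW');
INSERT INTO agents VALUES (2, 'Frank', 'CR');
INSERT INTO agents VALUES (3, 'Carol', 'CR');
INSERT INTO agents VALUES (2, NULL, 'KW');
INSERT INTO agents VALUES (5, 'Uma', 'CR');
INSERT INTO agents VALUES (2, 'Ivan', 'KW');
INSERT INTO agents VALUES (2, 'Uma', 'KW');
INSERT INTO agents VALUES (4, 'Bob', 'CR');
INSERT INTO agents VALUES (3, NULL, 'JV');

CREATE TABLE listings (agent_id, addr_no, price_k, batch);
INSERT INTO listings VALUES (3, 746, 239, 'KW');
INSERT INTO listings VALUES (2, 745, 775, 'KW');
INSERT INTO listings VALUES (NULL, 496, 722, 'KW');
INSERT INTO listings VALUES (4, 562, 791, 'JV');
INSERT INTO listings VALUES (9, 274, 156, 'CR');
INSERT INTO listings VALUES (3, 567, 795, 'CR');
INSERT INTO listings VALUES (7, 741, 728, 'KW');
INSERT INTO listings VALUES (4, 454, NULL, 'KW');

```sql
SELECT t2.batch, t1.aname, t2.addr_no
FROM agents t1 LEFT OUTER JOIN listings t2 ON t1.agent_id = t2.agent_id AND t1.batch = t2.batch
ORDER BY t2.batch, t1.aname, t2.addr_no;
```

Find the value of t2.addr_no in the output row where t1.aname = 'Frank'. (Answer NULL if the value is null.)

NULL

LEFT JOIN keeps every row from `agents`; unmatched rows get NULL for `listings`'s columns.
Matching on t1.agent_id = t2.agent_id AND t1.batch = t2.batch. A NULL in a compared column never satisfies the condition.
- agent_id=NULL, batch=KW: no t2 row matches, row kept with t2 columns NULL.
- agent_id=2, batch=CR: no t2 row matches, row kept with t2 columns NULL.
- agent_id=3, batch=CR: 1 matching t2 row(s), so 1 row(s) emitted.
- agent_id=2, batch=KW: 1 matching t2 row(s), so 1 row(s) emitted.
- agent_id=5, batch=CR: no t2 row matches, row kept with t2 columns NULL.
- agent_id=2, batch=KW: 1 matching t2 row(s), so 1 row(s) emitted.
- agent_id=2, batch=KW: 1 matching t2 row(s), so 1 row(s) emitted.
- agent_id=4, batch=CR: no t2 row matches, row kept with t2 columns NULL.
- agent_id=3, batch=JV: no t2 row matches, row kept with t2 columns NULL.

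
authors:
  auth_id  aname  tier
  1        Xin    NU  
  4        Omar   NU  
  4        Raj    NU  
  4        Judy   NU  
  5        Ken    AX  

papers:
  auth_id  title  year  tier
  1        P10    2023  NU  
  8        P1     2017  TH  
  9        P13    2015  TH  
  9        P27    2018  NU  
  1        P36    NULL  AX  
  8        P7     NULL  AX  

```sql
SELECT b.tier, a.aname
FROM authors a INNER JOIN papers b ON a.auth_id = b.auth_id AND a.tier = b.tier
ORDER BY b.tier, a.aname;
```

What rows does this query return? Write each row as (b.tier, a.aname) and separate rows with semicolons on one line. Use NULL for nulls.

(NU, Xin)

INNER JOIN keeps only pairs where the ON condition holds.
Matching on a.auth_id = b.auth_id AND a.tier = b.tier.
- a[0] auth_id=1, tier=NU → 1 match(es) in b → 1 row(s).
- a[1] auth_id=4, tier=NU → no match; dropped.
- a[2] auth_id=4, tier=NU → no match; dropped.
- a[3] auth_id=4, tier=NU → no match; dropped.
- a[4] auth_id=5, tier=AX → no match; dropped.
After projecting and ordering:
b.tier | a.aname
NU | Xin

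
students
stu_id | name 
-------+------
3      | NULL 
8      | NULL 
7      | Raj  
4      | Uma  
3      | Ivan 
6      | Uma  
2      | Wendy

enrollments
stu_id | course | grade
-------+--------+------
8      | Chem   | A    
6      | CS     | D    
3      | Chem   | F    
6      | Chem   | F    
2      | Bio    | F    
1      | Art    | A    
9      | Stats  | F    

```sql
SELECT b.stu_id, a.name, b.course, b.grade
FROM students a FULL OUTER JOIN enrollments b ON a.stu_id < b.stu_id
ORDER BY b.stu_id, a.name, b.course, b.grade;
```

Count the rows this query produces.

24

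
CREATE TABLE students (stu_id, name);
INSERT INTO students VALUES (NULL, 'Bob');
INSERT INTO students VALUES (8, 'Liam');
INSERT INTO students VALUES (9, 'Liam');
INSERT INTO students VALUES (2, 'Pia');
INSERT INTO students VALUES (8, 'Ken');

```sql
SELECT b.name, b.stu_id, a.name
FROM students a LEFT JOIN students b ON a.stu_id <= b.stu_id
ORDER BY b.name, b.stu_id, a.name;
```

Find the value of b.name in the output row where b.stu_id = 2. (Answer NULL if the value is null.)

Pia

LEFT JOIN keeps every row from `students a`; unmatched rows get NULL for `students b`'s columns.
Matching on a.stu_id <= b.stu_id. A NULL in a compared column never satisfies the condition.
- stu_id=NULL: no b row matches, row kept with b columns NULL.
- stu_id=8: 3 matching b row(s), so 3 row(s) emitted.
- stu_id=9: 1 matching b row(s), so 1 row(s) emitted.
- stu_id=2: 4 matching b row(s), so 4 row(s) emitted.
- stu_id=8: 3 matching b row(s), so 3 row(s) emitted.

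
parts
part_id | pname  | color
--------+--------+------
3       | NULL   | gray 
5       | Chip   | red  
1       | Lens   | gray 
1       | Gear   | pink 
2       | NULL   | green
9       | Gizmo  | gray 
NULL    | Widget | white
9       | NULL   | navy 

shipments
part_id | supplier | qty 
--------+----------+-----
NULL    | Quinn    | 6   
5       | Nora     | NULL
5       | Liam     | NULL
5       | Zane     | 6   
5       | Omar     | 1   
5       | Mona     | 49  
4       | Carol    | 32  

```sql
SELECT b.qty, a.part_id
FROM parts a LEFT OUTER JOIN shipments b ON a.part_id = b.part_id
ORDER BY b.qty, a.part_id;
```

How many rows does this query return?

LEFT JOIN keeps every row from `parts`; unmatched rows get NULL for `shipments`'s columns.
Matching on a.part_id = b.part_id. A NULL in a compared column never satisfies the condition.
- a (part_id=3) has no partner → padded with NULL.
- a (part_id=5) pairs with 5 row(s) of b.
- a (part_id=1) has no partner → padded with NULL.
- a (part_id=1) has no partner → padded with NULL.
- a (part_id=2) has no partner → padded with NULL.
- a (part_id=9) has no partner → padded with NULL.
- a (part_id=NULL) has no partner → padded with NULL.
- a (part_id=9) has no partner → padded with NULL.
Total: 5 matched + 7 padded = 12 rows.

12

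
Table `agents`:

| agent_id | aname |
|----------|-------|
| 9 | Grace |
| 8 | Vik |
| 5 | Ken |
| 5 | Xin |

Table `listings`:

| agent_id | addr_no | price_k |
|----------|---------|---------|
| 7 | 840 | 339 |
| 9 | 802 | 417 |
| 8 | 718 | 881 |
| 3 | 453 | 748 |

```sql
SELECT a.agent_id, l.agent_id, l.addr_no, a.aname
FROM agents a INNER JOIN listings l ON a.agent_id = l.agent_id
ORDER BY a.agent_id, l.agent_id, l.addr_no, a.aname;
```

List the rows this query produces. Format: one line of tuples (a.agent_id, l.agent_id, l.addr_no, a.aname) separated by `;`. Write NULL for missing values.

(8, 8, 718, Vik); (9, 9, 802, Grace)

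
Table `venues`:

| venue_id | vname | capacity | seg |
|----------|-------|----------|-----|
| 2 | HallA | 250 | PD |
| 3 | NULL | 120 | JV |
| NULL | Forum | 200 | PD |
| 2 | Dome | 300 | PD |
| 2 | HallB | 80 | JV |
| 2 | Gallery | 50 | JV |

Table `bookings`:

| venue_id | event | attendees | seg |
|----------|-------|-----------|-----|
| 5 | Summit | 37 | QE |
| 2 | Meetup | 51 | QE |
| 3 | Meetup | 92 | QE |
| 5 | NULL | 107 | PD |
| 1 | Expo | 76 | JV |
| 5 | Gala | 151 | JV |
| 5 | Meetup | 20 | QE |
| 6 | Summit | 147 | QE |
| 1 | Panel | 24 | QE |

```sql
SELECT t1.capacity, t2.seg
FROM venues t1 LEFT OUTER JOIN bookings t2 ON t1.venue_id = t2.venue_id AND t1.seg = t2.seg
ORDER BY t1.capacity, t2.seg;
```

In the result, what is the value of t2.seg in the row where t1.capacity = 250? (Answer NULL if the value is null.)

NULL

LEFT JOIN keeps every row from `venues`; unmatched rows get NULL for `bookings`'s columns.
Matching on t1.venue_id = t2.venue_id AND t1.seg = t2.seg. A NULL in a compared column never satisfies the condition.
Matched pairs: 0; unmatched t1 rows kept: 6.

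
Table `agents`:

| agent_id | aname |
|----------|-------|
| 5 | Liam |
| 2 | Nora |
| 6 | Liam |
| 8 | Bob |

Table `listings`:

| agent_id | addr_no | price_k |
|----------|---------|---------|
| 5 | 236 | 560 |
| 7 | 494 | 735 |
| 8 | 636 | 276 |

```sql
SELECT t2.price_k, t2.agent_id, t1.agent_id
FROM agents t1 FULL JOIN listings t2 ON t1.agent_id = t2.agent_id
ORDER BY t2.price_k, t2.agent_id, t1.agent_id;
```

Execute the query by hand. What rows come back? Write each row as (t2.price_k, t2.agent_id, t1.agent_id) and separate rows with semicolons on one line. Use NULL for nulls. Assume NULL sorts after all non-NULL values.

(276, 8, 8); (560, 5, 5); (735, 7, NULL); (NULL, NULL, 2); (NULL, NULL, 6)

FULL OUTER JOIN keeps every row from both sides; unmatched rows get NULL for the other side's columns.
Matching on t1.agent_id = t2.agent_id.
- t1[0] agent_id=5 → 1 match(es) in t2 → 1 row(s).
- t1[1] agent_id=2 → no match; kept with NULLs on the t2 side.
- t1[2] agent_id=6 → no match; kept with NULLs on the t2 side.
- t1[3] agent_id=8 → 1 match(es) in t2 → 1 row(s).
- plus 1 unmatched t2 row(s), each kept with NULL t1 columns.
After projecting and ordering:
t2.price_k | t2.agent_id | t1.agent_id
276 | 8 | 8
560 | 5 | 5
735 | 7 | NULL
NULL | NULL | 2
NULL | NULL | 6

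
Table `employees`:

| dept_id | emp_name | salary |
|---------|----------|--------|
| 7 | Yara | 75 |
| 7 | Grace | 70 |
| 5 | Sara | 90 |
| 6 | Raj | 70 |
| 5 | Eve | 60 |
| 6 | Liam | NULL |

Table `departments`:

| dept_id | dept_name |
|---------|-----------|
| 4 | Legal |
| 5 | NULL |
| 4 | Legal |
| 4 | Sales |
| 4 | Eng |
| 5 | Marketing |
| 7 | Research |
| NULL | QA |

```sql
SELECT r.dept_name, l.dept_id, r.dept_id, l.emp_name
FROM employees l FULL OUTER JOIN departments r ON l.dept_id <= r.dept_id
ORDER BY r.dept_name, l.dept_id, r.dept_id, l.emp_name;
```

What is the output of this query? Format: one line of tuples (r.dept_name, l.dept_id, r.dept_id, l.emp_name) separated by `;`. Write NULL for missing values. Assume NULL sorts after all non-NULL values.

FULL OUTER JOIN keeps every row from both sides; unmatched rows get NULL for the other side's columns.
Matching on l.dept_id <= r.dept_id. A NULL in a compared column never satisfies the condition.
- dept_id=7: 1 matching r row(s), so 1 row(s) emitted.
- dept_id=7: 1 matching r row(s), so 1 row(s) emitted.
- dept_id=5: 3 matching r row(s), so 3 row(s) emitted.
- dept_id=6: 1 matching r row(s), so 1 row(s) emitted.
- dept_id=5: 3 matching r row(s), so 3 row(s) emitted.
- dept_id=6: 1 matching r row(s), so 1 row(s) emitted.
- 5 row(s) from r found no l partner → padded with NULL.

(Eng, NULL, 4, NULL); (Legal, NULL, 4, NULL); (Legal, NULL, 4, NULL); (Marketing, 5, 5, Eve); (Marketing, 5, 5, Sara); (QA, NULL, NULL, NULL); (Research, 5, 7, Eve); (Research, 5, 7, Sara); (Research, 6, 7, Liam); (Research, 6, 7, Raj); (Research, 7, 7, Grace); (Research, 7, 7, Yara); (Sales, NULL, 4, NULL); (NULL, 5, 5, Eve); (NULL, 5, 5, Sara)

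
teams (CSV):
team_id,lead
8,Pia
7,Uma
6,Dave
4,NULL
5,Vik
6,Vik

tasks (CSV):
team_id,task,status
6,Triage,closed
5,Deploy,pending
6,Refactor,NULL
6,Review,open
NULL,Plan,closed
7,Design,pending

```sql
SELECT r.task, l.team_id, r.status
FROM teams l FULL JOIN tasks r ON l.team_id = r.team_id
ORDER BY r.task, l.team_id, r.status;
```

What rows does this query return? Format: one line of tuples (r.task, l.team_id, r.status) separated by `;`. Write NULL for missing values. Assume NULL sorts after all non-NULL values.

(Deploy, 5, pending); (Design, 7, pending); (Plan, NULL, closed); (Refactor, 6, NULL); (Refactor, 6, NULL); (Review, 6, open); (Review, 6, open); (Triage, 6, closed); (Triage, 6, closed); (NULL, 4, NULL); (NULL, 8, NULL)

FULL OUTER JOIN keeps every row from both sides; unmatched rows get NULL for the other side's columns.
Matching on l.team_id = r.team_id. A NULL in a compared column never satisfies the condition.
Matched pairs: 8; unmatched l rows kept: 2; unmatched r rows kept: 1.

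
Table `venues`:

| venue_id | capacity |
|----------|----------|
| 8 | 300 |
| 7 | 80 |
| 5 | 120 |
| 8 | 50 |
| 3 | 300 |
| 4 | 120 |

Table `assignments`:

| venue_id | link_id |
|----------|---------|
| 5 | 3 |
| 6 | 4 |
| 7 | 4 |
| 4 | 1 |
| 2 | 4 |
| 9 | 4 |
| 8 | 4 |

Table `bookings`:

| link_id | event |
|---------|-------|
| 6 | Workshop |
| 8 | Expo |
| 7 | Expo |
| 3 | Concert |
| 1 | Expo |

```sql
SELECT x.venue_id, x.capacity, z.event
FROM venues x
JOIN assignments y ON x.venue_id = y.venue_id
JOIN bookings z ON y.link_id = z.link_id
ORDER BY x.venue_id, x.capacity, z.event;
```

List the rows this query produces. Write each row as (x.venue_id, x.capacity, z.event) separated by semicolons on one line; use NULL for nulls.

(4, 120, Expo); (5, 120, Concert)

Joins associate left-to-right: venues INNER JOIN assignments on venue_id gives 5 intermediate row(s).
Then INNER JOIN `bookings z` on link_id: keep only rows whose y.link_id appears in z.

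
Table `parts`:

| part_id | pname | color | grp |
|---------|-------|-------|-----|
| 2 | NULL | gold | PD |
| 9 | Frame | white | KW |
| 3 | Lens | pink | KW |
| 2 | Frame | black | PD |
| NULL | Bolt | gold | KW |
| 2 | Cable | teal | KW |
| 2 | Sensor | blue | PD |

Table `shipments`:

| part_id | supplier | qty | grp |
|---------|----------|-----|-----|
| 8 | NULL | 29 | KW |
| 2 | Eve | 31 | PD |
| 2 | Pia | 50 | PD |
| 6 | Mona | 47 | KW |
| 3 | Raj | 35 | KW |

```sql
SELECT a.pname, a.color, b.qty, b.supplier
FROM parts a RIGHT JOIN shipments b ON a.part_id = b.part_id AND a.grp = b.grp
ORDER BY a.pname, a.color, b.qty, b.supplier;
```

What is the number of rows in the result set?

RIGHT JOIN keeps every row from `shipments`; unmatched rows get NULL for `parts`'s columns.
Matching on a.part_id = b.part_id AND a.grp = b.grp. A NULL in a compared column never satisfies the condition.
- a (part_id=2, grp=PD) pairs with 2 row(s) of b.
- a (part_id=9, grp=KW) has no partner in b.
- a (part_id=3, grp=KW) pairs with 1 row(s) of b.
- a (part_id=2, grp=PD) pairs with 2 row(s) of b.
- a (part_id=NULL, grp=KW) has no partner in b.
- a (part_id=2, grp=KW) has no partner in b.
- a (part_id=2, grp=PD) pairs with 2 row(s) of b.
- 2 b row(s) had no a match → kept, a columns NULL.
Total: 7 matched + 2 padded = 9 rows.

9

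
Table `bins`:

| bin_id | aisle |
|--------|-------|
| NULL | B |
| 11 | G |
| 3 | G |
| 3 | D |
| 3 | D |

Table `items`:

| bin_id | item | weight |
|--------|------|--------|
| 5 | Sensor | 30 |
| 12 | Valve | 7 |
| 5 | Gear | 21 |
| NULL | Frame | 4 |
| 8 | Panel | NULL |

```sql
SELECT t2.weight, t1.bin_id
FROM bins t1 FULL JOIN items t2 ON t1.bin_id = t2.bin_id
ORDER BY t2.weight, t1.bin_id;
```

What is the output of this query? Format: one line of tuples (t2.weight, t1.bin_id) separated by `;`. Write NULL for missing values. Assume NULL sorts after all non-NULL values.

FULL OUTER JOIN keeps every row from both sides; unmatched rows get NULL for the other side's columns.
Matching on t1.bin_id = t2.bin_id. A NULL in a compared column never satisfies the condition.
Matched pairs: 0; unmatched t1 rows kept: 5; unmatched t2 rows kept: 5.

(4, NULL); (7, NULL); (21, NULL); (30, NULL); (NULL, 3); (NULL, 3); (NULL, 3); (NULL, 11); (NULL, NULL); (NULL, NULL)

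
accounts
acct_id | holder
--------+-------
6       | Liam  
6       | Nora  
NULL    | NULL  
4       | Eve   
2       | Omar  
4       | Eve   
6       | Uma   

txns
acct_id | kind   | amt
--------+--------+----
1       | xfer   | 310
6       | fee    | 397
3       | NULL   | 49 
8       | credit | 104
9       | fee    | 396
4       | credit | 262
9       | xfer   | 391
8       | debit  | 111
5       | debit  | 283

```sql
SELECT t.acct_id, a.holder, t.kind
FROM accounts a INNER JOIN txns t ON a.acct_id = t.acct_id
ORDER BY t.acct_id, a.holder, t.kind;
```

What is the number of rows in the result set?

5

INNER JOIN keeps only pairs where the ON condition holds.
Matching on a.acct_id = t.acct_id. A NULL in a compared column never satisfies the condition.
Matched pairs: 5.
Total: 5 rows.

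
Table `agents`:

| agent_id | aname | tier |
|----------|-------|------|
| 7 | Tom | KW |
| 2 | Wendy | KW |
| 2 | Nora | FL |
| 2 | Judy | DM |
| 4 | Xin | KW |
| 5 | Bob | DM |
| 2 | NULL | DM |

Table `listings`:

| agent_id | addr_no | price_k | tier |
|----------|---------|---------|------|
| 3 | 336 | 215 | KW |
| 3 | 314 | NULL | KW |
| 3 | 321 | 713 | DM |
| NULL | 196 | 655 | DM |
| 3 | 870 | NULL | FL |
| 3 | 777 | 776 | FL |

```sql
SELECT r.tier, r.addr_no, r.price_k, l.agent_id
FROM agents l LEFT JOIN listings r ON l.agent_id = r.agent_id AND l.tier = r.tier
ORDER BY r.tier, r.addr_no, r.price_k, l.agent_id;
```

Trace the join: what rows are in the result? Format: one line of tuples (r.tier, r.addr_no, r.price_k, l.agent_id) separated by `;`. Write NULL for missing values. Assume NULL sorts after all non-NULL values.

(NULL, NULL, NULL, 2); (NULL, NULL, NULL, 2); (NULL, NULL, NULL, 2); (NULL, NULL, NULL, 2); (NULL, NULL, NULL, 4); (NULL, NULL, NULL, 5); (NULL, NULL, NULL, 7)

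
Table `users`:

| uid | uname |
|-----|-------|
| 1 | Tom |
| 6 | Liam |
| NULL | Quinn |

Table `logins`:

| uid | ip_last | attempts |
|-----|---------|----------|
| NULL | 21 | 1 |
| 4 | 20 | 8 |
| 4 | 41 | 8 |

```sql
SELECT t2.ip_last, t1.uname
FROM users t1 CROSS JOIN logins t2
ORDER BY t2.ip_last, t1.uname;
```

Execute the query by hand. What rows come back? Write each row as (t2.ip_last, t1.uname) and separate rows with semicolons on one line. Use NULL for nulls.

CROSS JOIN pairs every row of `users` with every row of `logins`: 3 × 3 = 9 rows.

(20, Liam); (20, Quinn); (20, Tom); (21, Liam); (21, Quinn); (21, Tom); (41, Liam); (41, Quinn); (41, Tom)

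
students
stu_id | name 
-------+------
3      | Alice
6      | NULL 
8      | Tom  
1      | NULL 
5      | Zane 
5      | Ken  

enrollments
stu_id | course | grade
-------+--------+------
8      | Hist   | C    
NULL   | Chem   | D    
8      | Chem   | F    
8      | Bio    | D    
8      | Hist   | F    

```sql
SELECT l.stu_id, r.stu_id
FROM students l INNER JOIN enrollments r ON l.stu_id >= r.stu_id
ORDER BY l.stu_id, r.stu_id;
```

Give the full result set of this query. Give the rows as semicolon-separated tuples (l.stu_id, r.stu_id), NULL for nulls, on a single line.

INNER JOIN keeps only pairs where the ON condition holds.
Matching on l.stu_id >= r.stu_id. A NULL in a compared column never satisfies the condition.
Matched pairs: 4.

(8, 8); (8, 8); (8, 8); (8, 8)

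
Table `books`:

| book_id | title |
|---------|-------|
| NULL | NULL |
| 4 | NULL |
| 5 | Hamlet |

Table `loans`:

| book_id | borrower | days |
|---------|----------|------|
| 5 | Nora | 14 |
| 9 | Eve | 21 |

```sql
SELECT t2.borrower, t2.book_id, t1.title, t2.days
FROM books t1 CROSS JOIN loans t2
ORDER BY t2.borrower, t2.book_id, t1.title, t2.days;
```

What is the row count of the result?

6

CROSS JOIN pairs every row of `books` with every row of `loans`: 3 × 2 = 6 rows.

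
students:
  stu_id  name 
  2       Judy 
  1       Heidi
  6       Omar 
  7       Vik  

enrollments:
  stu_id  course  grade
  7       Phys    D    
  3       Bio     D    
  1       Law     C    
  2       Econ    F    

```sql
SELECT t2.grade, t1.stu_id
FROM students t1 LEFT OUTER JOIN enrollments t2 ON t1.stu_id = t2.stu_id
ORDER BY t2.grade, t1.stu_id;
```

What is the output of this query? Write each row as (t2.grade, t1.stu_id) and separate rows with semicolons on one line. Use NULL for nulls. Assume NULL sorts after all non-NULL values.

(C, 1); (D, 7); (F, 2); (NULL, 6)

LEFT JOIN keeps every row from `students`; unmatched rows get NULL for `enrollments`'s columns.
Matching on t1.stu_id = t2.stu_id.
- stu_id=2: 1 matching t2 row(s), so 1 row(s) emitted.
- stu_id=1: 1 matching t2 row(s), so 1 row(s) emitted.
- stu_id=6: no t2 row matches, row kept with t2 columns NULL.
- stu_id=7: 1 matching t2 row(s), so 1 row(s) emitted.
After projecting and ordering:
t2.grade | t1.stu_id
C | 1
D | 7
F | 2
NULL | 6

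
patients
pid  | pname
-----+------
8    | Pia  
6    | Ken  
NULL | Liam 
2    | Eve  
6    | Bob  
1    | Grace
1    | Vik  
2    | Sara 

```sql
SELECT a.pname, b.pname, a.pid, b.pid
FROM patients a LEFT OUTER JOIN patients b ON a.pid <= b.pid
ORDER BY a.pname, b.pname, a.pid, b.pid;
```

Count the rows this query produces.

32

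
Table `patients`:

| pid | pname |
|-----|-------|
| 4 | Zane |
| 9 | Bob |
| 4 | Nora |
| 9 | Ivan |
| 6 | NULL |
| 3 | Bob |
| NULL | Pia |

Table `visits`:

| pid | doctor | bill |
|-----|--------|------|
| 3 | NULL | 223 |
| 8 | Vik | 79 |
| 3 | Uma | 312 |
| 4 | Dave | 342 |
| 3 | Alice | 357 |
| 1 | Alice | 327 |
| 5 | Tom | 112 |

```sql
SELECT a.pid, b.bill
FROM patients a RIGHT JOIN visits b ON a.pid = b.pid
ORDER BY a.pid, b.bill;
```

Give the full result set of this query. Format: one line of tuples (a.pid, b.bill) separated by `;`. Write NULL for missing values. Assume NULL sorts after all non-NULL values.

RIGHT JOIN keeps every row from `visits`; unmatched rows get NULL for `patients`'s columns.
Matching on a.pid = b.pid. A NULL in a compared column never satisfies the condition.
Matched pairs: 5; unmatched b rows kept: 3.

(3, 223); (3, 312); (3, 357); (4, 342); (4, 342); (NULL, 79); (NULL, 112); (NULL, 327)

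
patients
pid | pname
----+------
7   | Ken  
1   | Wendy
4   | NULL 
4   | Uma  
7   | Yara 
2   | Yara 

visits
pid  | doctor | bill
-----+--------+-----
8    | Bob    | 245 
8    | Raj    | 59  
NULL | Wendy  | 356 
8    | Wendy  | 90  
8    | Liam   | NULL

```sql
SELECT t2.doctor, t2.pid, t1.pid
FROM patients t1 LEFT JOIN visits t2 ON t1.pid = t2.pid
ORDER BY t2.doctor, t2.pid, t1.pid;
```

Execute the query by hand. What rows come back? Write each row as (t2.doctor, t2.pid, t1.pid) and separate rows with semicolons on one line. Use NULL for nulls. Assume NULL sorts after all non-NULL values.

(NULL, NULL, 1); (NULL, NULL, 2); (NULL, NULL, 4); (NULL, NULL, 4); (NULL, NULL, 7); (NULL, NULL, 7)

LEFT JOIN keeps every row from `patients`; unmatched rows get NULL for `visits`'s columns.
Matching on t1.pid = t2.pid. A NULL in a compared column never satisfies the condition.
- t1 (pid=7) has no partner → padded with NULL.
- t1 (pid=1) has no partner → padded with NULL.
- t1 (pid=4) has no partner → padded with NULL.
- t1 (pid=4) has no partner → padded with NULL.
- t1 (pid=7) has no partner → padded with NULL.
- t1 (pid=2) has no partner → padded with NULL.
After projecting and ordering:
t2.doctor | t2.pid | t1.pid
NULL | NULL | 1
NULL | NULL | 2
NULL | NULL | 4
NULL | NULL | 4
NULL | NULL | 7
NULL | NULL | 7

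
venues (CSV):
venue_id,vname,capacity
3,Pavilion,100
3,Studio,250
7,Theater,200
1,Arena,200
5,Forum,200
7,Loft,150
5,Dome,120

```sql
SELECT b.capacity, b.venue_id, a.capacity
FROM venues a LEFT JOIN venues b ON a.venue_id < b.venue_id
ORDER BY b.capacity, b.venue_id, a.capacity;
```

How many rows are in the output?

20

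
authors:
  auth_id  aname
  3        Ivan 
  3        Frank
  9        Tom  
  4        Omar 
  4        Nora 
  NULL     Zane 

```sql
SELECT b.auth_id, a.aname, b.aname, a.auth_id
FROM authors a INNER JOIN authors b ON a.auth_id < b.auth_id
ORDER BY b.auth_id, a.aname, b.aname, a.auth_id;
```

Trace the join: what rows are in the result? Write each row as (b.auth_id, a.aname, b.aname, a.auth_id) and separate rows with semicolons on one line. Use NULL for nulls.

(4, Frank, Nora, 3); (4, Frank, Omar, 3); (4, Ivan, Nora, 3); (4, Ivan, Omar, 3); (9, Frank, Tom, 3); (9, Ivan, Tom, 3); (9, Nora, Tom, 4); (9, Omar, Tom, 4)

INNER JOIN keeps only pairs where the ON condition holds.
Matching on a.auth_id < b.auth_id. A NULL in a compared column never satisfies the condition.
Matched pairs: 8.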